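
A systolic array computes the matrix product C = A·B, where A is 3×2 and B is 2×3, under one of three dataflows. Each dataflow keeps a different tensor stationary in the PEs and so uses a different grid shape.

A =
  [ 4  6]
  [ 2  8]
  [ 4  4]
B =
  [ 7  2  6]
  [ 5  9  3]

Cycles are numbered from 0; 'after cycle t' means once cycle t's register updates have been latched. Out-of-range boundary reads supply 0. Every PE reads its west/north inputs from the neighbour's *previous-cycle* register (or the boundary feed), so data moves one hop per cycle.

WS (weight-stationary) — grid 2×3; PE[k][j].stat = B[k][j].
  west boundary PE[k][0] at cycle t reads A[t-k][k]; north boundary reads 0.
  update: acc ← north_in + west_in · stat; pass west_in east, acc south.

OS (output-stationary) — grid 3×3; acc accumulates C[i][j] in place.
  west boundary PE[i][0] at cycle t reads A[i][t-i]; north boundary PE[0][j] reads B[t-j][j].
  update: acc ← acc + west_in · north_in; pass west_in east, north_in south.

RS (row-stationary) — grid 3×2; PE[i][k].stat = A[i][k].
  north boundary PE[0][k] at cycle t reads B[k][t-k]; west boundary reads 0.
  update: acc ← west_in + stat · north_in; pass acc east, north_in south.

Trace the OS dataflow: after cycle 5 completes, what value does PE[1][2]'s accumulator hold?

PE[1][2].acc = 36

OS 3×3: PE[1][2] cycle-by-cycle (with neighbour feeds):
  @0  [0,2]  acc 0  |  →0  ↓0
  @0  [1,1]  acc 0  |  →0  ↓0
  @0  [1,2]  acc 0  |  →0  ↓0
  @1  [0,2]  acc 0  |  →0  ↓0
  @1  [1,1]  acc 0  |  →0  ↓0
  @1  [1,2]  acc 0  |  →0  ↓0
  @2  [0,2]  acc 24  |  →4  ↓6
  @2  [1,1]  acc 4  |  →2  ↓2
  @2  [1,2]  acc 0  |  →0  ↓0
  @3  [0,2]  acc 42  |  →6  ↓3
  @3  [1,1]  acc 76  |  →8  ↓9
  @3  [1,2]  acc 12  |  →2  ↓6
  @4  [0,2]  acc 42  |  →0  ↓0
  @4  [1,1]  acc 76  |  →0  ↓0
  @4  [1,2]  acc 36  |  →8  ↓3
  @5  [0,2]  acc 42  |  →0  ↓0
  @5  [1,1]  acc 76  |  →0  ↓0
  @5  [1,2]  acc 36  |  →0  ↓0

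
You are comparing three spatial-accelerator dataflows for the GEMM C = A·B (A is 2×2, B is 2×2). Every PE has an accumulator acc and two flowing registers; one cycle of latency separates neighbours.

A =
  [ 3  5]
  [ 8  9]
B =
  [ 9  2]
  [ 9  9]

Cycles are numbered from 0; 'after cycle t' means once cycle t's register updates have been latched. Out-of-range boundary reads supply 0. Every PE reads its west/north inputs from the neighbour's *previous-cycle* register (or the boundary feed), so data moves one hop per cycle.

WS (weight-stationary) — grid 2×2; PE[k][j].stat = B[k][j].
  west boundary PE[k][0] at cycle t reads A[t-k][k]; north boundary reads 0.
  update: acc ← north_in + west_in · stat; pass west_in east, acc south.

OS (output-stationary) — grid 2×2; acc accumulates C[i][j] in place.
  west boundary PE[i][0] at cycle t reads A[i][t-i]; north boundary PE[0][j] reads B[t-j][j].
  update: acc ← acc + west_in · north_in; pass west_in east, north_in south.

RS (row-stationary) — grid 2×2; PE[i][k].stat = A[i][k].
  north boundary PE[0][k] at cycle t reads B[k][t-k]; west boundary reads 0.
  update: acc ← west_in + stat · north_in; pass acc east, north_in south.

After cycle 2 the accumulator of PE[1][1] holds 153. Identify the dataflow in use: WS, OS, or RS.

WS (2×2 grid), PE[1][1]:
  cycle 0: PE[1][1] → acc 0, east 0, south 0
  cycle 1: PE[1][1] → acc 0, east 0, south 0
  cycle 2: PE[1][1] → acc 51, east 5, south 51
OS (2×2 grid), PE[1][1]:
  cycle 0: PE[1][1] → acc 0, east 0, south 0
  cycle 1: PE[1][1] → acc 0, east 0, south 0
  cycle 2: PE[1][1] → acc 16, east 8, south 2
RS (2×2 grid), PE[1][1]:
  cycle 0: PE[1][1] → acc 0, east 0, south 0
  cycle 1: PE[1][1] → acc 0, east 0, south 0
  cycle 2: PE[1][1] → acc 153, east 153, south 9

dataflow = RS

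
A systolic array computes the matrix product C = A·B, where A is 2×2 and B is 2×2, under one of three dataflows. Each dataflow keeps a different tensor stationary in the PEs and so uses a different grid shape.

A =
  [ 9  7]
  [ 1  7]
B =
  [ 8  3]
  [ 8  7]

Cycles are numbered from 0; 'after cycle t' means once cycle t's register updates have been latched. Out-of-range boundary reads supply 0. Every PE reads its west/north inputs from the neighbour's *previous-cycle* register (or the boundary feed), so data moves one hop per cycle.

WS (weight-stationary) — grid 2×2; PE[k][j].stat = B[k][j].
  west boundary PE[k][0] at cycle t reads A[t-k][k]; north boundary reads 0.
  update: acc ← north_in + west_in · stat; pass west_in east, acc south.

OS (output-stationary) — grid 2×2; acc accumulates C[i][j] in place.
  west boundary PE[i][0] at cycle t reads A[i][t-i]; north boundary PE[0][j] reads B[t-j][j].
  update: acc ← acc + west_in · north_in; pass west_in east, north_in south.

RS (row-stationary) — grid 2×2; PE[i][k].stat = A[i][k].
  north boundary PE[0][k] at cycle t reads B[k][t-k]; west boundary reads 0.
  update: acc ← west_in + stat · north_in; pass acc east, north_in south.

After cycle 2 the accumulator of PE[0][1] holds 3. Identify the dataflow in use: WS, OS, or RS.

dataflow = WS

WS (2×2 grid), PE[0][1]:
  0: (0,1).acc=0  regs=<0,0>
  1: (0,1).acc=27  regs=<9,27>
  2: (0,1).acc=3  regs=<1,3>
OS (2×2 grid), PE[0][1]:
  0: (0,1).acc=0  regs=<0,0>
  1: (0,1).acc=27  regs=<9,3>
  2: (0,1).acc=76  regs=<7,7>
RS (2×2 grid), PE[0][1]:
  0: (0,1).acc=0  regs=<0,0>
  1: (0,1).acc=128  regs=<128,8>
  2: (0,1).acc=76  regs=<76,7>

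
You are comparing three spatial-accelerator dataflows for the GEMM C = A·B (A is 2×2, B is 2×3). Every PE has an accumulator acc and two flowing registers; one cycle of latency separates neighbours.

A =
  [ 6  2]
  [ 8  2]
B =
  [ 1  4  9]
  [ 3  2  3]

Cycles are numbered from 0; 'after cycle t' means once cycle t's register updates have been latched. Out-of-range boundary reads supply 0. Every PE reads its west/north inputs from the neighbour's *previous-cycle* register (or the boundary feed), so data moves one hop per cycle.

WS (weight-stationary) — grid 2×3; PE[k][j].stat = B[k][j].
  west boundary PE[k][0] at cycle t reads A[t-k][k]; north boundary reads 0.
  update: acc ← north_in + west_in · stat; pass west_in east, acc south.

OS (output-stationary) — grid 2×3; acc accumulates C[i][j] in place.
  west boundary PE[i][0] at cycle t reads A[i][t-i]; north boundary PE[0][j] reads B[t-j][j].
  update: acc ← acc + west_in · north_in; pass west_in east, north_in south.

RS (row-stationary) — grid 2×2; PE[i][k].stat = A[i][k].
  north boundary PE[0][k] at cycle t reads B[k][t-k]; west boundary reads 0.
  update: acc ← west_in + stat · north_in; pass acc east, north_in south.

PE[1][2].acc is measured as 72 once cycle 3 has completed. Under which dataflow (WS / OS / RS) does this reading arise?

Under WS (2×3), PE[1][2]:
  after 0 — PE[1][2] acc=0, pass-E 0, pass-S 0
  after 1 — PE[1][2] acc=0, pass-E 0, pass-S 0
  after 2 — PE[1][2] acc=0, pass-E 0, pass-S 0
  after 3 — PE[1][2] acc=60, pass-E 2, pass-S 60
Under OS (2×3), PE[1][2]:
  after 0 — PE[1][2] acc=0, pass-E 0, pass-S 0
  after 1 — PE[1][2] acc=0, pass-E 0, pass-S 0
  after 2 — PE[1][2] acc=0, pass-E 0, pass-S 0
  after 3 — PE[1][2] acc=72, pass-E 8, pass-S 9
RS (2×2): PE[1][2] does not exist.

dataflow = OS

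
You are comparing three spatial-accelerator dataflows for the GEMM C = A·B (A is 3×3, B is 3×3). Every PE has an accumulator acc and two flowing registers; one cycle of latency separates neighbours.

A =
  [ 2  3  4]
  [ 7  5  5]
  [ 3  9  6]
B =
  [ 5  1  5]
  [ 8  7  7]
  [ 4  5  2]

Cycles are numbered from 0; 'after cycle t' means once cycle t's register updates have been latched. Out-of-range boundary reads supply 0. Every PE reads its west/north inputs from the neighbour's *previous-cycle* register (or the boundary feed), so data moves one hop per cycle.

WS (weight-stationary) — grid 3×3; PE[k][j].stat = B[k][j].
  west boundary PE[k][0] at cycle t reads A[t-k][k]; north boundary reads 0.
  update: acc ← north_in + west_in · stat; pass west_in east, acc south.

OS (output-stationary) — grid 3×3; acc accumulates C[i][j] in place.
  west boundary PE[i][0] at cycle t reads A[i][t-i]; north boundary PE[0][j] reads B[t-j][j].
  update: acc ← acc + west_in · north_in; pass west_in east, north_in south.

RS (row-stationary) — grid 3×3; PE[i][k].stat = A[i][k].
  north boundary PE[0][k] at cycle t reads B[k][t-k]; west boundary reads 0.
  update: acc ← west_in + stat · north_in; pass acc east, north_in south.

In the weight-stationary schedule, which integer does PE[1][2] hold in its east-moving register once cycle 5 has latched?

Tracing WS — 3×3 array, target PE[1][2]:
  cycle 0: PE[0][2] → acc 0, east 0, south 0
  cycle 0: PE[1][1] → acc 0, east 0, south 0
  cycle 0: PE[1][2] → acc 0, east 0, south 0
  cycle 1: PE[0][2] → acc 0, east 0, south 0
  cycle 1: PE[1][1] → acc 0, east 0, south 0
  cycle 1: PE[1][2] → acc 0, east 0, south 0
  cycle 2: PE[0][2] → acc 10, east 2, south 10
  cycle 2: PE[1][1] → acc 23, east 3, south 23
  cycle 2: PE[1][2] → acc 0, east 0, south 0
  cycle 3: PE[0][2] → acc 35, east 7, south 35
  cycle 3: PE[1][1] → acc 42, east 5, south 42
  cycle 3: PE[1][2] → acc 31, east 3, south 31
  cycle 4: PE[0][2] → acc 15, east 3, south 15
  cycle 4: PE[1][1] → acc 66, east 9, south 66
  cycle 4: PE[1][2] → acc 70, east 5, south 70
  cycle 5: PE[0][2] → acc 0, east 0, south 0
  cycle 5: PE[1][1] → acc 0, east 0, south 0
  cycle 5: PE[1][2] → acc 78, east 9, south 78

register = 9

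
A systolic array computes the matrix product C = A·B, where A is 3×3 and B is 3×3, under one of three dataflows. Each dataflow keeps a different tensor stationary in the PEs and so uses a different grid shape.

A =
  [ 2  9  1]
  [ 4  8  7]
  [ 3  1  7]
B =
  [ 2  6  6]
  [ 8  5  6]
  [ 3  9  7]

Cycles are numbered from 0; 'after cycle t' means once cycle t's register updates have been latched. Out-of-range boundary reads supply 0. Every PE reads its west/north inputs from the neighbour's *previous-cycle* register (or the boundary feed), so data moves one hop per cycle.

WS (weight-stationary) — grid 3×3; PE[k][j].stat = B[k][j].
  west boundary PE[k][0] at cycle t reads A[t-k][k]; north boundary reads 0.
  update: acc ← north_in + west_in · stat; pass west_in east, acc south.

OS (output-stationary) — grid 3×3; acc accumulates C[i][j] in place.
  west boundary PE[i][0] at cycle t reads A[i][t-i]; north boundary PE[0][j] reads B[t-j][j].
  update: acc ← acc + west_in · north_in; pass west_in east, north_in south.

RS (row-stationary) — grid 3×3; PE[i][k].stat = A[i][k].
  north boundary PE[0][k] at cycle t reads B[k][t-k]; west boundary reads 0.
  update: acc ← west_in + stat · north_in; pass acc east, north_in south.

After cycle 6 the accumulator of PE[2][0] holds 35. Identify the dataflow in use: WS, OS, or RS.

WS [3×3] PE[2][0] across cycles:
  0: (2,0).acc=0  regs=<0,0>
  1: (2,0).acc=0  regs=<0,0>
  2: (2,0).acc=79  regs=<1,79>
  3: (2,0).acc=93  regs=<7,93>
  4: (2,0).acc=35  regs=<7,35>
  5: (2,0).acc=0  regs=<0,0>
  6: (2,0).acc=0  regs=<0,0>
OS [3×3] PE[2][0] across cycles:
  0: (2,0).acc=0  regs=<0,0>
  1: (2,0).acc=0  regs=<0,0>
  2: (2,0).acc=6  regs=<3,2>
  3: (2,0).acc=14  regs=<1,8>
  4: (2,0).acc=35  regs=<7,3>
  5: (2,0).acc=35  regs=<0,0>
  6: (2,0).acc=35  regs=<0,0>
RS [3×3] PE[2][0] across cycles:
  0: (2,0).acc=0  regs=<0,0>
  1: (2,0).acc=0  regs=<0,0>
  2: (2,0).acc=6  regs=<6,2>
  3: (2,0).acc=18  regs=<18,6>
  4: (2,0).acc=18  regs=<18,6>
  5: (2,0).acc=0  regs=<0,0>
  6: (2,0).acc=0  regs=<0,0>

dataflow = OS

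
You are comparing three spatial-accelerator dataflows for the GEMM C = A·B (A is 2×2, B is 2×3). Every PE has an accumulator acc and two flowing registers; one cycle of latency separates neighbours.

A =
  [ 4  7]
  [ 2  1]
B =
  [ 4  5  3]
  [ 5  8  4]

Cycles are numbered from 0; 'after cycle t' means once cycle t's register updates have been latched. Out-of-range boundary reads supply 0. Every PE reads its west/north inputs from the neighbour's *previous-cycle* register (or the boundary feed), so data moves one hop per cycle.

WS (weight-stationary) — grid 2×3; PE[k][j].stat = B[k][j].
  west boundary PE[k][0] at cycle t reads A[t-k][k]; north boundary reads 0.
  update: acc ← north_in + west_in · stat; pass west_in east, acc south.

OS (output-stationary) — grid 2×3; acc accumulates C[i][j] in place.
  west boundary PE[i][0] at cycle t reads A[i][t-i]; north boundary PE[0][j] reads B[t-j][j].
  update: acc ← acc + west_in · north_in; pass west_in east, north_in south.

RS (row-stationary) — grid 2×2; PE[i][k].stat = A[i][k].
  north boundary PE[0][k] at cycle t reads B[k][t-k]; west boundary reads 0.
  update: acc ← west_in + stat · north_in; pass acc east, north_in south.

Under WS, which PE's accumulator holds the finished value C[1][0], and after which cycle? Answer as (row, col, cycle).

WS: C[1][0] accumulates in PE[1][0]:
  0: (1,0).acc=0  regs=<0,0>
  1: (1,0).acc=51  regs=<7,51>
  2: (1,0).acc=13  regs=<1,13>

(row, col, cycle) = (1, 0, 2)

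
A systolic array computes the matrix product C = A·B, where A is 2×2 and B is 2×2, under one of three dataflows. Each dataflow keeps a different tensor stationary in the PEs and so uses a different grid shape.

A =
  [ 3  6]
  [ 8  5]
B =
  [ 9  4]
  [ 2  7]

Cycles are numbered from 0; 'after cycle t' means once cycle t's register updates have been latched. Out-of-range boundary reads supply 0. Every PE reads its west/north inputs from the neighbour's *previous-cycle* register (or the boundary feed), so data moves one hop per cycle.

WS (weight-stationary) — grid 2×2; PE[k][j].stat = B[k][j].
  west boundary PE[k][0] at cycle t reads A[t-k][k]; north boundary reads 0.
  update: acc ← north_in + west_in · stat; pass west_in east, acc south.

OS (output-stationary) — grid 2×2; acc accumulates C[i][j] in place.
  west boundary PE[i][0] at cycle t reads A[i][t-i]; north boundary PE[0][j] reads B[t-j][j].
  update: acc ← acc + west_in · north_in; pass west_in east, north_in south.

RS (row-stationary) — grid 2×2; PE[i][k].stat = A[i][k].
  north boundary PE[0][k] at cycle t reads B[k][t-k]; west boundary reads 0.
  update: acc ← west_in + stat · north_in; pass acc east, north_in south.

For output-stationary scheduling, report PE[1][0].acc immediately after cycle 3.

PE[1][0].acc = 82

OS on a 2×2 grid — tracing PE[1][0] and its feeders:
  cycle 0: PE[0][0] → acc 27, east 3, south 9
  cycle 0: PE[1][0] → acc 0, east 0, south 0
  cycle 1: PE[0][0] → acc 39, east 6, south 2
  cycle 1: PE[1][0] → acc 72, east 8, south 9
  cycle 2: PE[0][0] → acc 39, east 0, south 0
  cycle 2: PE[1][0] → acc 82, east 5, south 2
  cycle 3: PE[0][0] → acc 39, east 0, south 0
  cycle 3: PE[1][0] → acc 82, east 0, south 0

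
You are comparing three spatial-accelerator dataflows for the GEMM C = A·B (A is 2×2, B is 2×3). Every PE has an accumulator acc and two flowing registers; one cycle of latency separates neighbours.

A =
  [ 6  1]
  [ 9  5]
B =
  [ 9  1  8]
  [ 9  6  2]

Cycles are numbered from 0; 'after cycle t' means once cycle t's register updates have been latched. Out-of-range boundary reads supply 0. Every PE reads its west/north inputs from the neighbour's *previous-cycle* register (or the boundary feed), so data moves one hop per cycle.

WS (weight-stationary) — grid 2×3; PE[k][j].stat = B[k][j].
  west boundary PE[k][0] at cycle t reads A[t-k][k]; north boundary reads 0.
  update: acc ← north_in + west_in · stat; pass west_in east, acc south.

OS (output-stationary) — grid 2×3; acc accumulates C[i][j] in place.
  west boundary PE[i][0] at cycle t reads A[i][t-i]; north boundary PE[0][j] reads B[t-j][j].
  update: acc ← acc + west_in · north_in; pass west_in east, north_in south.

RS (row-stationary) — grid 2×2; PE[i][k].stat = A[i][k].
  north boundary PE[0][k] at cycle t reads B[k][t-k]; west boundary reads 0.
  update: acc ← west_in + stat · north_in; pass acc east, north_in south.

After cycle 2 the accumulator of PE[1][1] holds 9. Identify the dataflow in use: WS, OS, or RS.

dataflow = OS

WS [2×3] PE[1][1] across cycles:
  t=0 PE[1][1]: acc=0 h=0 v=0
  t=1 PE[1][1]: acc=0 h=0 v=0
  t=2 PE[1][1]: acc=12 h=1 v=12
OS [2×3] PE[1][1] across cycles:
  t=0 PE[1][1]: acc=0 h=0 v=0
  t=1 PE[1][1]: acc=0 h=0 v=0
  t=2 PE[1][1]: acc=9 h=9 v=1
RS [2×2] PE[1][1] across cycles:
  t=0 PE[1][1]: acc=0 h=0 v=0
  t=1 PE[1][1]: acc=0 h=0 v=0
  t=2 PE[1][1]: acc=126 h=126 v=9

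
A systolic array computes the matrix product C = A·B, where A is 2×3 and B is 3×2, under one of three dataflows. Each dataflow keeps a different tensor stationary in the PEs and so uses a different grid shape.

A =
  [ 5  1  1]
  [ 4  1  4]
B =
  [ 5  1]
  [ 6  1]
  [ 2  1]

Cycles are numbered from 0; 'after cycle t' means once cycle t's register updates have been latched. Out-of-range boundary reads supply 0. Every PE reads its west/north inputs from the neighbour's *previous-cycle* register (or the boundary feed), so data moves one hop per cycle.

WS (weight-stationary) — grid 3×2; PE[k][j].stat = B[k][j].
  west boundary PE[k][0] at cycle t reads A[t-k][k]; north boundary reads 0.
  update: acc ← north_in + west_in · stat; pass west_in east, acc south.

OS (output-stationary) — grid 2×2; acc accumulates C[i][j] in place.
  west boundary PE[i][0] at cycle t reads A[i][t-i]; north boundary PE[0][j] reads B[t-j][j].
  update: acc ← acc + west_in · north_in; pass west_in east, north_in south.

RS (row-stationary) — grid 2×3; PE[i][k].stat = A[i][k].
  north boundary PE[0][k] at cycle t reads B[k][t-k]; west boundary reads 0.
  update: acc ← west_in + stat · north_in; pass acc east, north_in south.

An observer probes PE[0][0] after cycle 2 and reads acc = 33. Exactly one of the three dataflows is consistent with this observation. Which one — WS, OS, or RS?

WS (3×2 grid), PE[0][0]:
  after 0 — PE[0][0] acc=25, pass-E 5, pass-S 25
  after 1 — PE[0][0] acc=20, pass-E 4, pass-S 20
  after 2 — PE[0][0] acc=0, pass-E 0, pass-S 0
OS (2×2 grid), PE[0][0]:
  after 0 — PE[0][0] acc=25, pass-E 5, pass-S 5
  after 1 — PE[0][0] acc=31, pass-E 1, pass-S 6
  after 2 — PE[0][0] acc=33, pass-E 1, pass-S 2
RS (2×3 grid), PE[0][0]:
  after 0 — PE[0][0] acc=25, pass-E 25, pass-S 5
  after 1 — PE[0][0] acc=5, pass-E 5, pass-S 1
  after 2 — PE[0][0] acc=0, pass-E 0, pass-S 0

dataflow = OS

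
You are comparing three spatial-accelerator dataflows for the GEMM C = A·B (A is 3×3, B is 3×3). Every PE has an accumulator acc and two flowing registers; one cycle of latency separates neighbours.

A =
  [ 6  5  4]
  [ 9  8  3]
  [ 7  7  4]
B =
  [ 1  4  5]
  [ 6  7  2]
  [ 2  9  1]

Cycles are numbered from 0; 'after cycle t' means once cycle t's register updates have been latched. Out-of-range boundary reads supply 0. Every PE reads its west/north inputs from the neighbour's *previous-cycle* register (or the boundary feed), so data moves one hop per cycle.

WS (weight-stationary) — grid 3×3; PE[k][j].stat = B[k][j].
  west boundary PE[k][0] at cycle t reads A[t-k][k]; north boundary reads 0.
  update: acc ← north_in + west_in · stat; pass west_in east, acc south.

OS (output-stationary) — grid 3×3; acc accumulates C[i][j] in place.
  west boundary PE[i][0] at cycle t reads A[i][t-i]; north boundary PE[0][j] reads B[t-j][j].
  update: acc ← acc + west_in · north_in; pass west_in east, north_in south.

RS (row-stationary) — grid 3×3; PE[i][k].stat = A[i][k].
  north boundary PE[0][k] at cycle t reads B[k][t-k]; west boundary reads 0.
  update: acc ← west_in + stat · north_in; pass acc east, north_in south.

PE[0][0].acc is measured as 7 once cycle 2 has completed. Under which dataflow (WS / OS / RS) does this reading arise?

WS [3×3] PE[0][0] across cycles:
  t=0 PE[0][0]: acc=6 h=6 v=6
  t=1 PE[0][0]: acc=9 h=9 v=9
  t=2 PE[0][0]: acc=7 h=7 v=7
OS [3×3] PE[0][0] across cycles:
  t=0 PE[0][0]: acc=6 h=6 v=1
  t=1 PE[0][0]: acc=36 h=5 v=6
  t=2 PE[0][0]: acc=44 h=4 v=2
RS [3×3] PE[0][0] across cycles:
  t=0 PE[0][0]: acc=6 h=6 v=1
  t=1 PE[0][0]: acc=24 h=24 v=4
  t=2 PE[0][0]: acc=30 h=30 v=5

dataflow = WS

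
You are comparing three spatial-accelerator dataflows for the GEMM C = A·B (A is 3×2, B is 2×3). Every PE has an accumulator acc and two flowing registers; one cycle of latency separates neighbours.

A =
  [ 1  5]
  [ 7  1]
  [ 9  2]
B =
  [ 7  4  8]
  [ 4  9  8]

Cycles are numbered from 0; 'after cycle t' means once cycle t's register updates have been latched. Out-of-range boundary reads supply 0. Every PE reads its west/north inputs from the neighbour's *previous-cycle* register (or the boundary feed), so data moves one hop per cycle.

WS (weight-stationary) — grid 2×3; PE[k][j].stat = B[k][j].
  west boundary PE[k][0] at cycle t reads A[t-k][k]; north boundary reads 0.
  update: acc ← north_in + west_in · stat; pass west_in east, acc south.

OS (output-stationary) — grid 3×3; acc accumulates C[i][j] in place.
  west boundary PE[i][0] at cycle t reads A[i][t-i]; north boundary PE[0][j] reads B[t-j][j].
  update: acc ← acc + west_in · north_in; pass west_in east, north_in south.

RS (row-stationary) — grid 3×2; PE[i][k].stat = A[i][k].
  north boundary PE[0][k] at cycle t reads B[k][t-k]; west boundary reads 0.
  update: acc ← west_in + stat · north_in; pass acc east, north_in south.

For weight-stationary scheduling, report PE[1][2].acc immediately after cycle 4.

PE[1][2].acc = 64

WS 2×3: PE[1][2] cycle-by-cycle (with neighbour feeds):
  [0] (0,2) acc=0 (h:0 v:0)
  [0] (1,1) acc=0 (h:0 v:0)
  [0] (1,2) acc=0 (h:0 v:0)
  [1] (0,2) acc=0 (h:0 v:0)
  [1] (1,1) acc=0 (h:0 v:0)
  [1] (1,2) acc=0 (h:0 v:0)
  [2] (0,2) acc=8 (h:1 v:8)
  [2] (1,1) acc=49 (h:5 v:49)
  [2] (1,2) acc=0 (h:0 v:0)
  [3] (0,2) acc=56 (h:7 v:56)
  [3] (1,1) acc=37 (h:1 v:37)
  [3] (1,2) acc=48 (h:5 v:48)
  [4] (0,2) acc=72 (h:9 v:72)
  [4] (1,1) acc=54 (h:2 v:54)
  [4] (1,2) acc=64 (h:1 v:64)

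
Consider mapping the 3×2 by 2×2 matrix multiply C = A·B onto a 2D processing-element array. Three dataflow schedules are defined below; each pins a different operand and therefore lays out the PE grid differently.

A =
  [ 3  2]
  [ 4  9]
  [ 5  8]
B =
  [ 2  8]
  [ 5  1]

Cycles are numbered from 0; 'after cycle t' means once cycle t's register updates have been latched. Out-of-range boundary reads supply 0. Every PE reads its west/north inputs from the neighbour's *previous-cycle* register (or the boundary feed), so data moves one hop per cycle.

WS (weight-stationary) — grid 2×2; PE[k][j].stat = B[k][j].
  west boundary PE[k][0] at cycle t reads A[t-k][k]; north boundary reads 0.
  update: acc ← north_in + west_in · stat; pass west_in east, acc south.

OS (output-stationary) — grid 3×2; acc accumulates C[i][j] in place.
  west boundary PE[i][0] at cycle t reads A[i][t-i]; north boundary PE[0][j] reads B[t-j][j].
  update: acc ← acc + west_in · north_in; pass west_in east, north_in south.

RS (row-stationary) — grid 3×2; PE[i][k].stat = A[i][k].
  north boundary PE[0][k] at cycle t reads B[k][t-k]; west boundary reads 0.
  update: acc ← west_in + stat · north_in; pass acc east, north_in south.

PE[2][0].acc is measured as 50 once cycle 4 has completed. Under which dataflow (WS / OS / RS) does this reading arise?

dataflow = OS

WS (2×2): PE[2][0] does not exist.
— OS: 3×2; PE[2][0] trace:
  after 0 — PE[2][0] acc=0, pass-E 0, pass-S 0
  after 1 — PE[2][0] acc=0, pass-E 0, pass-S 0
  after 2 — PE[2][0] acc=10, pass-E 5, pass-S 2
  after 3 — PE[2][0] acc=50, pass-E 8, pass-S 5
  after 4 — PE[2][0] acc=50, pass-E 0, pass-S 0
— RS: 3×2; PE[2][0] trace:
  after 0 — PE[2][0] acc=0, pass-E 0, pass-S 0
  after 1 — PE[2][0] acc=0, pass-E 0, pass-S 0
  after 2 — PE[2][0] acc=10, pass-E 10, pass-S 2
  after 3 — PE[2][0] acc=40, pass-E 40, pass-S 8
  after 4 — PE[2][0] acc=0, pass-E 0, pass-S 0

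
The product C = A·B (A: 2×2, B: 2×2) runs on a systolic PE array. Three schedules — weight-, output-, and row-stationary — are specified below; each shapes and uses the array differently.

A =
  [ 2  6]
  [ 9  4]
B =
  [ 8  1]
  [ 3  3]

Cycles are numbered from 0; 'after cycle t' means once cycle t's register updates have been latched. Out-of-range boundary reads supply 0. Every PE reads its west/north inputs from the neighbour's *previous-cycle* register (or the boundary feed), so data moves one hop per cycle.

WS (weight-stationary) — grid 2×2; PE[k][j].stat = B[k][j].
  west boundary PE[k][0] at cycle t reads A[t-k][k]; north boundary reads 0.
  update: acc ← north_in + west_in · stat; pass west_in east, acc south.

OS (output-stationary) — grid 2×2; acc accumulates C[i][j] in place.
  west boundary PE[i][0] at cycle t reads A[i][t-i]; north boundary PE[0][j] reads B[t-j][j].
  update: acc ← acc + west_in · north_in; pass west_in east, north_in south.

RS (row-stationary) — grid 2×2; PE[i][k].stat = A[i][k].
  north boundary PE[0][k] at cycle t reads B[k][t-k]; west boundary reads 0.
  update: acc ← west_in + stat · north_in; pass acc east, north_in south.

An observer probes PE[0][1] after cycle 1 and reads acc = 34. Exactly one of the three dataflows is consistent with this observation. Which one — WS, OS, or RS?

— WS: 2×2; PE[0][1] trace:
  c0 r0c1: 0 / 0 / 0
  c1 r0c1: 2 / 2 / 2
— OS: 2×2; PE[0][1] trace:
  c0 r0c1: 0 / 0 / 0
  c1 r0c1: 2 / 2 / 1
— RS: 2×2; PE[0][1] trace:
  c0 r0c1: 0 / 0 / 0
  c1 r0c1: 34 / 34 / 3

dataflow = RS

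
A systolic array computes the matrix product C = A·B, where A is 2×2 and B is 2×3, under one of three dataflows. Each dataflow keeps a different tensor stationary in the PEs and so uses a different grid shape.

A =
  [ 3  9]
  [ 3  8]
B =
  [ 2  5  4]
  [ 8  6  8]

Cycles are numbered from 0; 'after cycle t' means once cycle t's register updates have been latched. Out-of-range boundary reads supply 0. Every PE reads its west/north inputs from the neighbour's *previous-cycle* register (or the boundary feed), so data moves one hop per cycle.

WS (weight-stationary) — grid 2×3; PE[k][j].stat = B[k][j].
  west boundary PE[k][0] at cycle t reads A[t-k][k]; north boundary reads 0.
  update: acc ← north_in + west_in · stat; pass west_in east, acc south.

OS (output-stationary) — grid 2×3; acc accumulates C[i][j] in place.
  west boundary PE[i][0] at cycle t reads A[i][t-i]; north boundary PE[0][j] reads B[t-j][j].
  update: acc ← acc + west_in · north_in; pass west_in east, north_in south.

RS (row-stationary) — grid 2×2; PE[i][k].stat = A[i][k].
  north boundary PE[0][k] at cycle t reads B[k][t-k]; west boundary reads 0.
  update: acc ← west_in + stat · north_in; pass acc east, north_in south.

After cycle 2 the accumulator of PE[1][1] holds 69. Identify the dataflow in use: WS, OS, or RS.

dataflow = WS

Under WS (2×3), PE[1][1]:
  [0] (1,1) acc=0 (h:0 v:0)
  [1] (1,1) acc=0 (h:0 v:0)
  [2] (1,1) acc=69 (h:9 v:69)
Under OS (2×3), PE[1][1]:
  [0] (1,1) acc=0 (h:0 v:0)
  [1] (1,1) acc=0 (h:0 v:0)
  [2] (1,1) acc=15 (h:3 v:5)
Under RS (2×2), PE[1][1]:
  [0] (1,1) acc=0 (h:0 v:0)
  [1] (1,1) acc=0 (h:0 v:0)
  [2] (1,1) acc=70 (h:70 v:8)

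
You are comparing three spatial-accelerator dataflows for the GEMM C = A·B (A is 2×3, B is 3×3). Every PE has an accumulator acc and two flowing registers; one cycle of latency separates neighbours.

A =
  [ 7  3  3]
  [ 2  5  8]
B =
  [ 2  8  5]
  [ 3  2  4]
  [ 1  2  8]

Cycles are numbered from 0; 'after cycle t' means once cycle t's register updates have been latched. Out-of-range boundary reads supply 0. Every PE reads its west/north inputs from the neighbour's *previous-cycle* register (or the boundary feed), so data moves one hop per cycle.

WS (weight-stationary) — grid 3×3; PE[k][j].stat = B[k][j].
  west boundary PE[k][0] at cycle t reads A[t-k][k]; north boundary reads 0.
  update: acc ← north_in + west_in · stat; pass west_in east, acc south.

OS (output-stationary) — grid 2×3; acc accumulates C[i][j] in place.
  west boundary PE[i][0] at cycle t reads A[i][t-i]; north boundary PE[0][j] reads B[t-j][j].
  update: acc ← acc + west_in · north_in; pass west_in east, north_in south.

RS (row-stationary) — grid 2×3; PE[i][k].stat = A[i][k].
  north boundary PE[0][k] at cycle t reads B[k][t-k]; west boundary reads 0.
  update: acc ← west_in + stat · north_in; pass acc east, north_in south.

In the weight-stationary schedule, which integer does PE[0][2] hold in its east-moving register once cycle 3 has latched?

register = 2

Tracing WS — 3×3 array, target PE[0][2]:
  0: (0,1).acc=0  regs=<0,0>
  0: (0,2).acc=0  regs=<0,0>
  1: (0,1).acc=56  regs=<7,56>
  1: (0,2).acc=0  regs=<0,0>
  2: (0,1).acc=16  regs=<2,16>
  2: (0,2).acc=35  regs=<7,35>
  3: (0,1).acc=0  regs=<0,0>
  3: (0,2).acc=10  regs=<2,10>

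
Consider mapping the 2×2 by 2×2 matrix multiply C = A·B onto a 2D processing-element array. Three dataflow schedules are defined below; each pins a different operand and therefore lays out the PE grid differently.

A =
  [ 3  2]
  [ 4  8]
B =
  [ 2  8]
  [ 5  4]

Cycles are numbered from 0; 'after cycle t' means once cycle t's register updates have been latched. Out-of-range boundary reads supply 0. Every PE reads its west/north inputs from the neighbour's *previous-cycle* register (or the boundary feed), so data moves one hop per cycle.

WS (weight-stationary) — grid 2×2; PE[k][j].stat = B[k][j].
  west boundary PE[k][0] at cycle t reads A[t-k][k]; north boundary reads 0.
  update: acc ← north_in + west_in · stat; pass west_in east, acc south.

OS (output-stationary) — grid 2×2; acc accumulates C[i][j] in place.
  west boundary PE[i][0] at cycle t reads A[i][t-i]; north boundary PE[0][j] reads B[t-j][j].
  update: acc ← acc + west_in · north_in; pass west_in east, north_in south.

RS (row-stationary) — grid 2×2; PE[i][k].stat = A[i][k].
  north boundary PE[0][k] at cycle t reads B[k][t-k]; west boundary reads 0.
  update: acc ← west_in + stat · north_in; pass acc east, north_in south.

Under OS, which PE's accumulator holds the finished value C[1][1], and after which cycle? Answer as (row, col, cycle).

OS: C[1][1] accumulates in PE[1][1]:
  cycle 0: PE[1][1] → acc 0, east 0, south 0
  cycle 1: PE[1][1] → acc 0, east 0, south 0
  cycle 2: PE[1][1] → acc 32, east 4, south 8
  cycle 3: PE[1][1] → acc 64, east 8, south 4

(row, col, cycle) = (1, 1, 3)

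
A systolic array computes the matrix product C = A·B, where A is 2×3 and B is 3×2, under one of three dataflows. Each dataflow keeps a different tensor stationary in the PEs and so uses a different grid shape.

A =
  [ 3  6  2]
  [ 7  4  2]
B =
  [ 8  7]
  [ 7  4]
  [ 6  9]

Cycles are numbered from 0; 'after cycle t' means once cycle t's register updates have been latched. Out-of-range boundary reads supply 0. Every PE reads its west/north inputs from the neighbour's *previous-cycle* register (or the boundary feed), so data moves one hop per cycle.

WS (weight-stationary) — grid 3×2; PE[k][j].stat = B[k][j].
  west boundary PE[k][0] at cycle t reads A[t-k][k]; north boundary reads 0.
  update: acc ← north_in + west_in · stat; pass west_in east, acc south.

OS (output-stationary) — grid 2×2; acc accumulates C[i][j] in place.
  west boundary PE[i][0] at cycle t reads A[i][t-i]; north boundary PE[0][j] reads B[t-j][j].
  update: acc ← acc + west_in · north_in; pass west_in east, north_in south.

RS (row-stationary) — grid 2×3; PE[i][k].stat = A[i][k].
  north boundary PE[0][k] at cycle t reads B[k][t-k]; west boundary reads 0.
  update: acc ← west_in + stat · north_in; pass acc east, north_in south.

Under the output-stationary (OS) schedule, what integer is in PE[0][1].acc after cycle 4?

PE[0][1].acc = 63

Tracing OS — 2×2 array, target PE[0][1]:
  [0] (0,0) acc=24 (h:3 v:8)
  [0] (0,1) acc=0 (h:0 v:0)
  [1] (0,0) acc=66 (h:6 v:7)
  [1] (0,1) acc=21 (h:3 v:7)
  [2] (0,0) acc=78 (h:2 v:6)
  [2] (0,1) acc=45 (h:6 v:4)
  [3] (0,0) acc=78 (h:0 v:0)
  [3] (0,1) acc=63 (h:2 v:9)
  [4] (0,0) acc=78 (h:0 v:0)
  [4] (0,1) acc=63 (h:0 v:0)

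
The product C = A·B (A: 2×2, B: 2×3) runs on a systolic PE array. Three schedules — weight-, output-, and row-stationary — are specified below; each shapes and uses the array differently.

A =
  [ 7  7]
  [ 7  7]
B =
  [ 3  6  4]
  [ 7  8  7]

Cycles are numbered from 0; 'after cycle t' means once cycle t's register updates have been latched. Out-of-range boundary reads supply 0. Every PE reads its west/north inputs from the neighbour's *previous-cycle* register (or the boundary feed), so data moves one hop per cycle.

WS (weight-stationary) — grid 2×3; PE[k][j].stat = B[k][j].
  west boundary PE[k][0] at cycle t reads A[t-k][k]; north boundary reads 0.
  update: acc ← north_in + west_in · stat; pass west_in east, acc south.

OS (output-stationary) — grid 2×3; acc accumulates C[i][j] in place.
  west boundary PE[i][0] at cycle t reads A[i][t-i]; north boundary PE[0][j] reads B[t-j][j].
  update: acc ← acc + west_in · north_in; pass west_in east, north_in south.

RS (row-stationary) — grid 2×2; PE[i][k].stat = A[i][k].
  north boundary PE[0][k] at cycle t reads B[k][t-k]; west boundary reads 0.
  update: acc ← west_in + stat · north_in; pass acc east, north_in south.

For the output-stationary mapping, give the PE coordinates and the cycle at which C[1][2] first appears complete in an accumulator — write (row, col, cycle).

(row, col, cycle) = (1, 2, 4)

Under OS, C[1][2] lands at PE[1][2]:
  c0 r1c2: 0 / 0 / 0
  c1 r1c2: 0 / 0 / 0
  c2 r1c2: 0 / 0 / 0
  c3 r1c2: 28 / 7 / 4
  c4 r1c2: 77 / 7 / 7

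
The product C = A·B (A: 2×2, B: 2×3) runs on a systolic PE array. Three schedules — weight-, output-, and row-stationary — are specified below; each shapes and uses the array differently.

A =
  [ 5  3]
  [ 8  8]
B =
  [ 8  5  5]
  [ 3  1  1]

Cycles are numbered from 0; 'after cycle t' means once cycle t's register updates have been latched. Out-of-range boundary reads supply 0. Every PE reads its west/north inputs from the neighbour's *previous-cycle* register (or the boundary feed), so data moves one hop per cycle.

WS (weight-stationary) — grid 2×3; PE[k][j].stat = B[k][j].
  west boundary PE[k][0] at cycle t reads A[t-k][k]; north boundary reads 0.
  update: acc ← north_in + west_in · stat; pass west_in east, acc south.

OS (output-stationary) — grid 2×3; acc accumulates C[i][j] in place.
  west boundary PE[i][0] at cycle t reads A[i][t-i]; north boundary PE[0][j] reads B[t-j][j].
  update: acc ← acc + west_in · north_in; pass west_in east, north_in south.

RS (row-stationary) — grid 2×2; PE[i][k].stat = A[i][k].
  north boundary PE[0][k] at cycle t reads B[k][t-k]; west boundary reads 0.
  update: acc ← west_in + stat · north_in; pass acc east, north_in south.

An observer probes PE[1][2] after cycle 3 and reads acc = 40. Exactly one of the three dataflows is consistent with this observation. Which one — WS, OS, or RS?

— WS: 2×3; PE[1][2] trace:
  t=0 PE[1][2]: acc=0 h=0 v=0
  t=1 PE[1][2]: acc=0 h=0 v=0
  t=2 PE[1][2]: acc=0 h=0 v=0
  t=3 PE[1][2]: acc=28 h=3 v=28
— OS: 2×3; PE[1][2] trace:
  t=0 PE[1][2]: acc=0 h=0 v=0
  t=1 PE[1][2]: acc=0 h=0 v=0
  t=2 PE[1][2]: acc=0 h=0 v=0
  t=3 PE[1][2]: acc=40 h=8 v=5
RS: PE[1][2] is outside its 2×2 grid.

dataflow = OS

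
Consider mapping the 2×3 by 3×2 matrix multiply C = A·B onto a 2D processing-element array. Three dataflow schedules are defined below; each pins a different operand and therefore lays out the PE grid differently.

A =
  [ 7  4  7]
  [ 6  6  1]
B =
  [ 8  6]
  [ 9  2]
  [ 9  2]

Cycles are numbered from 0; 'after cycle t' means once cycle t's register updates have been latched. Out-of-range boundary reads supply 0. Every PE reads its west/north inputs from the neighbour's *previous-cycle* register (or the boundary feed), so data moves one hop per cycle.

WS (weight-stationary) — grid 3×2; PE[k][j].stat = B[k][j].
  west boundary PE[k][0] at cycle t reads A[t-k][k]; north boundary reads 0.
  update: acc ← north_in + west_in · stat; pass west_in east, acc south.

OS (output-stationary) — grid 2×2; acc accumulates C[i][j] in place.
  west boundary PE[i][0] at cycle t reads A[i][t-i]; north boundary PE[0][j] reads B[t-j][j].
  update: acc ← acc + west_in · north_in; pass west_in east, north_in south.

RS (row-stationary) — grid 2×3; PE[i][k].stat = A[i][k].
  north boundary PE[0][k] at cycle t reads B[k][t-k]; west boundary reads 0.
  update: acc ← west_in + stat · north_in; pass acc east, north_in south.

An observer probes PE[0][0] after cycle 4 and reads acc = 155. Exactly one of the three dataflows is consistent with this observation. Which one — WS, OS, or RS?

dataflow = OS

WS [3×2] PE[0][0] across cycles:
  c0 r0c0: 56 / 7 / 56
  c1 r0c0: 48 / 6 / 48
  c2 r0c0: 0 / 0 / 0
  c3 r0c0: 0 / 0 / 0
  c4 r0c0: 0 / 0 / 0
OS [2×2] PE[0][0] across cycles:
  c0 r0c0: 56 / 7 / 8
  c1 r0c0: 92 / 4 / 9
  c2 r0c0: 155 / 7 / 9
  c3 r0c0: 155 / 0 / 0
  c4 r0c0: 155 / 0 / 0
RS [2×3] PE[0][0] across cycles:
  c0 r0c0: 56 / 56 / 8
  c1 r0c0: 42 / 42 / 6
  c2 r0c0: 0 / 0 / 0
  c3 r0c0: 0 / 0 / 0
  c4 r0c0: 0 / 0 / 0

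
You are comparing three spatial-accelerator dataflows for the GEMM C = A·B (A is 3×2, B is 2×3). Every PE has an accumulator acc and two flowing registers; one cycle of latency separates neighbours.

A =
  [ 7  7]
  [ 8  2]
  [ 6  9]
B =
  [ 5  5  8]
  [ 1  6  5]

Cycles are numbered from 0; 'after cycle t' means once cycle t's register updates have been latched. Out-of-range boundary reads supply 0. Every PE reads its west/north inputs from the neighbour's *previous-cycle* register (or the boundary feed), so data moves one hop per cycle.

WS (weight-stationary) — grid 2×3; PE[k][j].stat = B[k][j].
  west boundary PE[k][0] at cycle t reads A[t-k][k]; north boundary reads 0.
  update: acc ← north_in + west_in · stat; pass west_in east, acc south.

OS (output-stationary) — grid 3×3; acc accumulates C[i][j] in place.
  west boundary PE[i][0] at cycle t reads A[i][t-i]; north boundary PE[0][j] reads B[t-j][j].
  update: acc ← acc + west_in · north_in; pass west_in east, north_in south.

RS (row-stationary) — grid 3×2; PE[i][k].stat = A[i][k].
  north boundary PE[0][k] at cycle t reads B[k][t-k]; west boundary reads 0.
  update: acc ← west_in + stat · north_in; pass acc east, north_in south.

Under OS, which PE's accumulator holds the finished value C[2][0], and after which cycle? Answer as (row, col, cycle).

(row, col, cycle) = (2, 0, 3)

OS: C[2][0] accumulates in PE[2][0]:
  c0 r2c0: 0 / 0 / 0
  c1 r2c0: 0 / 0 / 0
  c2 r2c0: 30 / 6 / 5
  c3 r2c0: 39 / 9 / 1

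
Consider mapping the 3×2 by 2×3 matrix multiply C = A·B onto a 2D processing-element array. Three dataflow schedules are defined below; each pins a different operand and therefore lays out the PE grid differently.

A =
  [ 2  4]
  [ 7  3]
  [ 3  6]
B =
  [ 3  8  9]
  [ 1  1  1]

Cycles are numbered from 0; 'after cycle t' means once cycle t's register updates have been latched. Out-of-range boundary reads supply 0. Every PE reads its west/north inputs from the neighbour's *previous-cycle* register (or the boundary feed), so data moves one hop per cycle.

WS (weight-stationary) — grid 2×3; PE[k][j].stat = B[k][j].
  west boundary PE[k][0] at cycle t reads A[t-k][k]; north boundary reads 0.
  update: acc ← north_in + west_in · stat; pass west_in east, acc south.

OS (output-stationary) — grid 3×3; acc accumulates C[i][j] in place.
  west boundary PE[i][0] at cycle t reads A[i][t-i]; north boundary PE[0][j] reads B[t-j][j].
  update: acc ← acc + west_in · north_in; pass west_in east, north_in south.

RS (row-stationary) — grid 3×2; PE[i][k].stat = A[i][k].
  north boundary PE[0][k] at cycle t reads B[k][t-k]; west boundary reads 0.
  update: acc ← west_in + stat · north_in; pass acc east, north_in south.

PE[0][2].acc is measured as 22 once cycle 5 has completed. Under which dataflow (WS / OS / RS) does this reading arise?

Under WS (2×3), PE[0][2]:
  t=0 PE[0][2]: acc=0 h=0 v=0
  t=1 PE[0][2]: acc=0 h=0 v=0
  t=2 PE[0][2]: acc=18 h=2 v=18
  t=3 PE[0][2]: acc=63 h=7 v=63
  t=4 PE[0][2]: acc=27 h=3 v=27
  t=5 PE[0][2]: acc=0 h=0 v=0
Under OS (3×3), PE[0][2]:
  t=0 PE[0][2]: acc=0 h=0 v=0
  t=1 PE[0][2]: acc=0 h=0 v=0
  t=2 PE[0][2]: acc=18 h=2 v=9
  t=3 PE[0][2]: acc=22 h=4 v=1
  t=4 PE[0][2]: acc=22 h=0 v=0
  t=5 PE[0][2]: acc=22 h=0 v=0
RS (3×2): PE[0][2] does not exist.

dataflow = OS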